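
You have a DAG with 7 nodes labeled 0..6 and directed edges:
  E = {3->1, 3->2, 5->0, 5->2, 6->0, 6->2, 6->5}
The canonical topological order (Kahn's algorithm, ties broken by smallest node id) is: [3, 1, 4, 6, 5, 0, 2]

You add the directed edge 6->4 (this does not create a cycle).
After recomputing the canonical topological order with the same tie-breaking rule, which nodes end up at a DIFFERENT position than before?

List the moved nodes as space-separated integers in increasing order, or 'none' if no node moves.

Old toposort: [3, 1, 4, 6, 5, 0, 2]
Added edge 6->4
Recompute Kahn (smallest-id tiebreak):
  initial in-degrees: [2, 1, 3, 0, 1, 1, 0]
  ready (indeg=0): [3, 6]
  pop 3: indeg[1]->0; indeg[2]->2 | ready=[1, 6] | order so far=[3]
  pop 1: no out-edges | ready=[6] | order so far=[3, 1]
  pop 6: indeg[0]->1; indeg[2]->1; indeg[4]->0; indeg[5]->0 | ready=[4, 5] | order so far=[3, 1, 6]
  pop 4: no out-edges | ready=[5] | order so far=[3, 1, 6, 4]
  pop 5: indeg[0]->0; indeg[2]->0 | ready=[0, 2] | order so far=[3, 1, 6, 4, 5]
  pop 0: no out-edges | ready=[2] | order so far=[3, 1, 6, 4, 5, 0]
  pop 2: no out-edges | ready=[] | order so far=[3, 1, 6, 4, 5, 0, 2]
New canonical toposort: [3, 1, 6, 4, 5, 0, 2]
Compare positions:
  Node 0: index 5 -> 5 (same)
  Node 1: index 1 -> 1 (same)
  Node 2: index 6 -> 6 (same)
  Node 3: index 0 -> 0 (same)
  Node 4: index 2 -> 3 (moved)
  Node 5: index 4 -> 4 (same)
  Node 6: index 3 -> 2 (moved)
Nodes that changed position: 4 6

Answer: 4 6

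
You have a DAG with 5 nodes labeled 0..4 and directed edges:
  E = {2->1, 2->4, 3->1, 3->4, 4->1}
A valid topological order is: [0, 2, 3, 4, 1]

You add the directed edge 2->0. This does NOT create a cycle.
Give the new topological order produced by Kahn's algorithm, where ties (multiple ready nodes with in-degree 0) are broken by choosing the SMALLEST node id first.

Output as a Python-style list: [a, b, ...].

Answer: [2, 0, 3, 4, 1]

Derivation:
Old toposort: [0, 2, 3, 4, 1]
Added edge: 2->0
Position of 2 (1) > position of 0 (0). Must reorder: 2 must now come before 0.
Run Kahn's algorithm (break ties by smallest node id):
  initial in-degrees: [1, 3, 0, 0, 2]
  ready (indeg=0): [2, 3]
  pop 2: indeg[0]->0; indeg[1]->2; indeg[4]->1 | ready=[0, 3] | order so far=[2]
  pop 0: no out-edges | ready=[3] | order so far=[2, 0]
  pop 3: indeg[1]->1; indeg[4]->0 | ready=[4] | order so far=[2, 0, 3]
  pop 4: indeg[1]->0 | ready=[1] | order so far=[2, 0, 3, 4]
  pop 1: no out-edges | ready=[] | order so far=[2, 0, 3, 4, 1]
  Result: [2, 0, 3, 4, 1]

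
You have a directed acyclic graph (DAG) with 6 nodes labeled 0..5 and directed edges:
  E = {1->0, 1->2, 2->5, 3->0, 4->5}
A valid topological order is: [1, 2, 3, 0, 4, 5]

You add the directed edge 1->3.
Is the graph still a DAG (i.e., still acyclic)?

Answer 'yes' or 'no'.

Given toposort: [1, 2, 3, 0, 4, 5]
Position of 1: index 0; position of 3: index 2
New edge 1->3: forward
Forward edge: respects the existing order. Still a DAG, same toposort still valid.
Still a DAG? yes

Answer: yes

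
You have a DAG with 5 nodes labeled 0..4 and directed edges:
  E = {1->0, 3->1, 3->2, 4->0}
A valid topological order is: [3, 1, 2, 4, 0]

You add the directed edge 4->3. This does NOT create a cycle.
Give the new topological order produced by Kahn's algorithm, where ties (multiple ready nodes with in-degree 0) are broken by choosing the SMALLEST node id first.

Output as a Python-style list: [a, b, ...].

Answer: [4, 3, 1, 0, 2]

Derivation:
Old toposort: [3, 1, 2, 4, 0]
Added edge: 4->3
Position of 4 (3) > position of 3 (0). Must reorder: 4 must now come before 3.
Run Kahn's algorithm (break ties by smallest node id):
  initial in-degrees: [2, 1, 1, 1, 0]
  ready (indeg=0): [4]
  pop 4: indeg[0]->1; indeg[3]->0 | ready=[3] | order so far=[4]
  pop 3: indeg[1]->0; indeg[2]->0 | ready=[1, 2] | order so far=[4, 3]
  pop 1: indeg[0]->0 | ready=[0, 2] | order so far=[4, 3, 1]
  pop 0: no out-edges | ready=[2] | order so far=[4, 3, 1, 0]
  pop 2: no out-edges | ready=[] | order so far=[4, 3, 1, 0, 2]
  Result: [4, 3, 1, 0, 2]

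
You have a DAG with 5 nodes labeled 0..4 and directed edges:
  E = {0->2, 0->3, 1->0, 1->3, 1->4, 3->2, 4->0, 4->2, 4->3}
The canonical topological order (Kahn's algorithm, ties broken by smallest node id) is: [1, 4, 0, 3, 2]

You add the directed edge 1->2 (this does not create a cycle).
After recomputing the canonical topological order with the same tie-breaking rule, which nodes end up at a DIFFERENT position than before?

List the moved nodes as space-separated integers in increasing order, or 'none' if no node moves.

Answer: none

Derivation:
Old toposort: [1, 4, 0, 3, 2]
Added edge 1->2
Recompute Kahn (smallest-id tiebreak):
  initial in-degrees: [2, 0, 4, 3, 1]
  ready (indeg=0): [1]
  pop 1: indeg[0]->1; indeg[2]->3; indeg[3]->2; indeg[4]->0 | ready=[4] | order so far=[1]
  pop 4: indeg[0]->0; indeg[2]->2; indeg[3]->1 | ready=[0] | order so far=[1, 4]
  pop 0: indeg[2]->1; indeg[3]->0 | ready=[3] | order so far=[1, 4, 0]
  pop 3: indeg[2]->0 | ready=[2] | order so far=[1, 4, 0, 3]
  pop 2: no out-edges | ready=[] | order so far=[1, 4, 0, 3, 2]
New canonical toposort: [1, 4, 0, 3, 2]
Compare positions:
  Node 0: index 2 -> 2 (same)
  Node 1: index 0 -> 0 (same)
  Node 2: index 4 -> 4 (same)
  Node 3: index 3 -> 3 (same)
  Node 4: index 1 -> 1 (same)
Nodes that changed position: none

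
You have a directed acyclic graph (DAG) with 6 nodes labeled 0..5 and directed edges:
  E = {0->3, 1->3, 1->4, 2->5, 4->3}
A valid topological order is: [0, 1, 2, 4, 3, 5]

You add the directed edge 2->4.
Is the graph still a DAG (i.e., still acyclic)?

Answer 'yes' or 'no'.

Answer: yes

Derivation:
Given toposort: [0, 1, 2, 4, 3, 5]
Position of 2: index 2; position of 4: index 3
New edge 2->4: forward
Forward edge: respects the existing order. Still a DAG, same toposort still valid.
Still a DAG? yes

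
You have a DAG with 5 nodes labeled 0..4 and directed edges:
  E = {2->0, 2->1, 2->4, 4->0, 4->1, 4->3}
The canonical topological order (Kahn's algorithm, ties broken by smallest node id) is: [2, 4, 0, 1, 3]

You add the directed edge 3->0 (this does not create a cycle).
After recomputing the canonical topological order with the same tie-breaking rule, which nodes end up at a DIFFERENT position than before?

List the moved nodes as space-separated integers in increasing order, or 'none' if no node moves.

Answer: 0 1 3

Derivation:
Old toposort: [2, 4, 0, 1, 3]
Added edge 3->0
Recompute Kahn (smallest-id tiebreak):
  initial in-degrees: [3, 2, 0, 1, 1]
  ready (indeg=0): [2]
  pop 2: indeg[0]->2; indeg[1]->1; indeg[4]->0 | ready=[4] | order so far=[2]
  pop 4: indeg[0]->1; indeg[1]->0; indeg[3]->0 | ready=[1, 3] | order so far=[2, 4]
  pop 1: no out-edges | ready=[3] | order so far=[2, 4, 1]
  pop 3: indeg[0]->0 | ready=[0] | order so far=[2, 4, 1, 3]
  pop 0: no out-edges | ready=[] | order so far=[2, 4, 1, 3, 0]
New canonical toposort: [2, 4, 1, 3, 0]
Compare positions:
  Node 0: index 2 -> 4 (moved)
  Node 1: index 3 -> 2 (moved)
  Node 2: index 0 -> 0 (same)
  Node 3: index 4 -> 3 (moved)
  Node 4: index 1 -> 1 (same)
Nodes that changed position: 0 1 3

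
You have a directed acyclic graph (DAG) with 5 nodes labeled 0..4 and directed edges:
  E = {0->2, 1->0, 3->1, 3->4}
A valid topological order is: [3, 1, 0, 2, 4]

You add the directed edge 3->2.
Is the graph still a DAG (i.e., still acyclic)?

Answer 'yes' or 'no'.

Given toposort: [3, 1, 0, 2, 4]
Position of 3: index 0; position of 2: index 3
New edge 3->2: forward
Forward edge: respects the existing order. Still a DAG, same toposort still valid.
Still a DAG? yes

Answer: yes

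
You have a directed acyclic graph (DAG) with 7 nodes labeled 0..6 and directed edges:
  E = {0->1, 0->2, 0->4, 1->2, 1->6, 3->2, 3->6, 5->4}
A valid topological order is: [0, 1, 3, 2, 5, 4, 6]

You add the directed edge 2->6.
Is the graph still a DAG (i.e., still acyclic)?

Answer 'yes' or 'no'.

Answer: yes

Derivation:
Given toposort: [0, 1, 3, 2, 5, 4, 6]
Position of 2: index 3; position of 6: index 6
New edge 2->6: forward
Forward edge: respects the existing order. Still a DAG, same toposort still valid.
Still a DAG? yes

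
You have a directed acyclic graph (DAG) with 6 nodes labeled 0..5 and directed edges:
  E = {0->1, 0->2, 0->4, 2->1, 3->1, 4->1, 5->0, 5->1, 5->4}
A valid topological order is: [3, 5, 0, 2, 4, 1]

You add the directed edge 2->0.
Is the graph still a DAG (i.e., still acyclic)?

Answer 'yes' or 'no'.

Answer: no

Derivation:
Given toposort: [3, 5, 0, 2, 4, 1]
Position of 2: index 3; position of 0: index 2
New edge 2->0: backward (u after v in old order)
Backward edge: old toposort is now invalid. Check if this creates a cycle.
Does 0 already reach 2? Reachable from 0: [0, 1, 2, 4]. YES -> cycle!
Still a DAG? no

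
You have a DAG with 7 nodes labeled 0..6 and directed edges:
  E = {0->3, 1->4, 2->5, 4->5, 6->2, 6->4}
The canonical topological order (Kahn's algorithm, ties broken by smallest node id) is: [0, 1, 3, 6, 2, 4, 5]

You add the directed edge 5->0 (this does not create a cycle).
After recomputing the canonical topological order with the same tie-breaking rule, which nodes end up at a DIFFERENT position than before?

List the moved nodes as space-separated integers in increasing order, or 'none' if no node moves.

Answer: 0 1 2 3 4 5 6

Derivation:
Old toposort: [0, 1, 3, 6, 2, 4, 5]
Added edge 5->0
Recompute Kahn (smallest-id tiebreak):
  initial in-degrees: [1, 0, 1, 1, 2, 2, 0]
  ready (indeg=0): [1, 6]
  pop 1: indeg[4]->1 | ready=[6] | order so far=[1]
  pop 6: indeg[2]->0; indeg[4]->0 | ready=[2, 4] | order so far=[1, 6]
  pop 2: indeg[5]->1 | ready=[4] | order so far=[1, 6, 2]
  pop 4: indeg[5]->0 | ready=[5] | order so far=[1, 6, 2, 4]
  pop 5: indeg[0]->0 | ready=[0] | order so far=[1, 6, 2, 4, 5]
  pop 0: indeg[3]->0 | ready=[3] | order so far=[1, 6, 2, 4, 5, 0]
  pop 3: no out-edges | ready=[] | order so far=[1, 6, 2, 4, 5, 0, 3]
New canonical toposort: [1, 6, 2, 4, 5, 0, 3]
Compare positions:
  Node 0: index 0 -> 5 (moved)
  Node 1: index 1 -> 0 (moved)
  Node 2: index 4 -> 2 (moved)
  Node 3: index 2 -> 6 (moved)
  Node 4: index 5 -> 3 (moved)
  Node 5: index 6 -> 4 (moved)
  Node 6: index 3 -> 1 (moved)
Nodes that changed position: 0 1 2 3 4 5 6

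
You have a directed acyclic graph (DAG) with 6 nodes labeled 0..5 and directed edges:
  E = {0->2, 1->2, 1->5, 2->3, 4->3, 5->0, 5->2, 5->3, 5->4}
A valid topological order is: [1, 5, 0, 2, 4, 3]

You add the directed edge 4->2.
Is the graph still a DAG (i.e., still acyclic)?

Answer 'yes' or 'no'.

Answer: yes

Derivation:
Given toposort: [1, 5, 0, 2, 4, 3]
Position of 4: index 4; position of 2: index 3
New edge 4->2: backward (u after v in old order)
Backward edge: old toposort is now invalid. Check if this creates a cycle.
Does 2 already reach 4? Reachable from 2: [2, 3]. NO -> still a DAG (reorder needed).
Still a DAG? yes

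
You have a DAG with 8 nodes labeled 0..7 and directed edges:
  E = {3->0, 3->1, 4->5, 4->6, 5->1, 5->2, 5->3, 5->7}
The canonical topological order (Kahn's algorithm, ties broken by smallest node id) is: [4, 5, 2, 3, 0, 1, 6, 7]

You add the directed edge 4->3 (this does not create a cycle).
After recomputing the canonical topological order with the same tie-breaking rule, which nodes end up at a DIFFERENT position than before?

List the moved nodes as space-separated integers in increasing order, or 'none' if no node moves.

Answer: none

Derivation:
Old toposort: [4, 5, 2, 3, 0, 1, 6, 7]
Added edge 4->3
Recompute Kahn (smallest-id tiebreak):
  initial in-degrees: [1, 2, 1, 2, 0, 1, 1, 1]
  ready (indeg=0): [4]
  pop 4: indeg[3]->1; indeg[5]->0; indeg[6]->0 | ready=[5, 6] | order so far=[4]
  pop 5: indeg[1]->1; indeg[2]->0; indeg[3]->0; indeg[7]->0 | ready=[2, 3, 6, 7] | order so far=[4, 5]
  pop 2: no out-edges | ready=[3, 6, 7] | order so far=[4, 5, 2]
  pop 3: indeg[0]->0; indeg[1]->0 | ready=[0, 1, 6, 7] | order so far=[4, 5, 2, 3]
  pop 0: no out-edges | ready=[1, 6, 7] | order so far=[4, 5, 2, 3, 0]
  pop 1: no out-edges | ready=[6, 7] | order so far=[4, 5, 2, 3, 0, 1]
  pop 6: no out-edges | ready=[7] | order so far=[4, 5, 2, 3, 0, 1, 6]
  pop 7: no out-edges | ready=[] | order so far=[4, 5, 2, 3, 0, 1, 6, 7]
New canonical toposort: [4, 5, 2, 3, 0, 1, 6, 7]
Compare positions:
  Node 0: index 4 -> 4 (same)
  Node 1: index 5 -> 5 (same)
  Node 2: index 2 -> 2 (same)
  Node 3: index 3 -> 3 (same)
  Node 4: index 0 -> 0 (same)
  Node 5: index 1 -> 1 (same)
  Node 6: index 6 -> 6 (same)
  Node 7: index 7 -> 7 (same)
Nodes that changed position: none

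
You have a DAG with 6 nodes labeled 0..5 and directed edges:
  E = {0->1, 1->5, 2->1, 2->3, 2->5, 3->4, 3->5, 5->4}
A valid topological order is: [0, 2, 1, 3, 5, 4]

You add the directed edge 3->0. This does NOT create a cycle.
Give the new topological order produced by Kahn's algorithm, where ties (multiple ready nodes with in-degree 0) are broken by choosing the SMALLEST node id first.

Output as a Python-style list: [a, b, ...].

Old toposort: [0, 2, 1, 3, 5, 4]
Added edge: 3->0
Position of 3 (3) > position of 0 (0). Must reorder: 3 must now come before 0.
Run Kahn's algorithm (break ties by smallest node id):
  initial in-degrees: [1, 2, 0, 1, 2, 3]
  ready (indeg=0): [2]
  pop 2: indeg[1]->1; indeg[3]->0; indeg[5]->2 | ready=[3] | order so far=[2]
  pop 3: indeg[0]->0; indeg[4]->1; indeg[5]->1 | ready=[0] | order so far=[2, 3]
  pop 0: indeg[1]->0 | ready=[1] | order so far=[2, 3, 0]
  pop 1: indeg[5]->0 | ready=[5] | order so far=[2, 3, 0, 1]
  pop 5: indeg[4]->0 | ready=[4] | order so far=[2, 3, 0, 1, 5]
  pop 4: no out-edges | ready=[] | order so far=[2, 3, 0, 1, 5, 4]
  Result: [2, 3, 0, 1, 5, 4]

Answer: [2, 3, 0, 1, 5, 4]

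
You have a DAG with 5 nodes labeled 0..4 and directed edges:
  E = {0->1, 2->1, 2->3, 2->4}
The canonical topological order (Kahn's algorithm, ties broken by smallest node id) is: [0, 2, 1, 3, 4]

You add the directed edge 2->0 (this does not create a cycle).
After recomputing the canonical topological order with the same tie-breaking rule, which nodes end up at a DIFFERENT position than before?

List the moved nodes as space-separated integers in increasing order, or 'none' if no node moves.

Answer: 0 2

Derivation:
Old toposort: [0, 2, 1, 3, 4]
Added edge 2->0
Recompute Kahn (smallest-id tiebreak):
  initial in-degrees: [1, 2, 0, 1, 1]
  ready (indeg=0): [2]
  pop 2: indeg[0]->0; indeg[1]->1; indeg[3]->0; indeg[4]->0 | ready=[0, 3, 4] | order so far=[2]
  pop 0: indeg[1]->0 | ready=[1, 3, 4] | order so far=[2, 0]
  pop 1: no out-edges | ready=[3, 4] | order so far=[2, 0, 1]
  pop 3: no out-edges | ready=[4] | order so far=[2, 0, 1, 3]
  pop 4: no out-edges | ready=[] | order so far=[2, 0, 1, 3, 4]
New canonical toposort: [2, 0, 1, 3, 4]
Compare positions:
  Node 0: index 0 -> 1 (moved)
  Node 1: index 2 -> 2 (same)
  Node 2: index 1 -> 0 (moved)
  Node 3: index 3 -> 3 (same)
  Node 4: index 4 -> 4 (same)
Nodes that changed position: 0 2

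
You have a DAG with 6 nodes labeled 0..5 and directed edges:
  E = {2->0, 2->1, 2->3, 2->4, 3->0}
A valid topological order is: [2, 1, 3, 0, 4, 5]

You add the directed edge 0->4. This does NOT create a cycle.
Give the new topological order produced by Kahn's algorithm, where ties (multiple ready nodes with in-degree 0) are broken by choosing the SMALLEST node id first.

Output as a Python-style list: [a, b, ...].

Old toposort: [2, 1, 3, 0, 4, 5]
Added edge: 0->4
Position of 0 (3) < position of 4 (4). Old order still valid.
Run Kahn's algorithm (break ties by smallest node id):
  initial in-degrees: [2, 1, 0, 1, 2, 0]
  ready (indeg=0): [2, 5]
  pop 2: indeg[0]->1; indeg[1]->0; indeg[3]->0; indeg[4]->1 | ready=[1, 3, 5] | order so far=[2]
  pop 1: no out-edges | ready=[3, 5] | order so far=[2, 1]
  pop 3: indeg[0]->0 | ready=[0, 5] | order so far=[2, 1, 3]
  pop 0: indeg[4]->0 | ready=[4, 5] | order so far=[2, 1, 3, 0]
  pop 4: no out-edges | ready=[5] | order so far=[2, 1, 3, 0, 4]
  pop 5: no out-edges | ready=[] | order so far=[2, 1, 3, 0, 4, 5]
  Result: [2, 1, 3, 0, 4, 5]

Answer: [2, 1, 3, 0, 4, 5]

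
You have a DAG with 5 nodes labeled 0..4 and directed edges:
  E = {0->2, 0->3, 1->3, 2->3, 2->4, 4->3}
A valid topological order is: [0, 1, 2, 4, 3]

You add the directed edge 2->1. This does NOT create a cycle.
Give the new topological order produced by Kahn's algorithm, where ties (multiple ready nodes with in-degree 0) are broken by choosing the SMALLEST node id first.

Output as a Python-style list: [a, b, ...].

Old toposort: [0, 1, 2, 4, 3]
Added edge: 2->1
Position of 2 (2) > position of 1 (1). Must reorder: 2 must now come before 1.
Run Kahn's algorithm (break ties by smallest node id):
  initial in-degrees: [0, 1, 1, 4, 1]
  ready (indeg=0): [0]
  pop 0: indeg[2]->0; indeg[3]->3 | ready=[2] | order so far=[0]
  pop 2: indeg[1]->0; indeg[3]->2; indeg[4]->0 | ready=[1, 4] | order so far=[0, 2]
  pop 1: indeg[3]->1 | ready=[4] | order so far=[0, 2, 1]
  pop 4: indeg[3]->0 | ready=[3] | order so far=[0, 2, 1, 4]
  pop 3: no out-edges | ready=[] | order so far=[0, 2, 1, 4, 3]
  Result: [0, 2, 1, 4, 3]

Answer: [0, 2, 1, 4, 3]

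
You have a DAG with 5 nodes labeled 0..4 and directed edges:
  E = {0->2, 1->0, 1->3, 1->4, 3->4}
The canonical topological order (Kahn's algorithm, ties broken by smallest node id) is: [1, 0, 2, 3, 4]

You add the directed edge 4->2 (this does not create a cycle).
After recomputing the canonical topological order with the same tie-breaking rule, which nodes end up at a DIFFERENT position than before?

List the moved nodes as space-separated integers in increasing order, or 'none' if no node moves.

Old toposort: [1, 0, 2, 3, 4]
Added edge 4->2
Recompute Kahn (smallest-id tiebreak):
  initial in-degrees: [1, 0, 2, 1, 2]
  ready (indeg=0): [1]
  pop 1: indeg[0]->0; indeg[3]->0; indeg[4]->1 | ready=[0, 3] | order so far=[1]
  pop 0: indeg[2]->1 | ready=[3] | order so far=[1, 0]
  pop 3: indeg[4]->0 | ready=[4] | order so far=[1, 0, 3]
  pop 4: indeg[2]->0 | ready=[2] | order so far=[1, 0, 3, 4]
  pop 2: no out-edges | ready=[] | order so far=[1, 0, 3, 4, 2]
New canonical toposort: [1, 0, 3, 4, 2]
Compare positions:
  Node 0: index 1 -> 1 (same)
  Node 1: index 0 -> 0 (same)
  Node 2: index 2 -> 4 (moved)
  Node 3: index 3 -> 2 (moved)
  Node 4: index 4 -> 3 (moved)
Nodes that changed position: 2 3 4

Answer: 2 3 4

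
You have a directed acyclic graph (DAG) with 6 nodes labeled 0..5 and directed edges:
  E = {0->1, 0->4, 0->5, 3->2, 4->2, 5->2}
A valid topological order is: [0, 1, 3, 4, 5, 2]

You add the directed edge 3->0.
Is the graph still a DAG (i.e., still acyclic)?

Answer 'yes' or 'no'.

Given toposort: [0, 1, 3, 4, 5, 2]
Position of 3: index 2; position of 0: index 0
New edge 3->0: backward (u after v in old order)
Backward edge: old toposort is now invalid. Check if this creates a cycle.
Does 0 already reach 3? Reachable from 0: [0, 1, 2, 4, 5]. NO -> still a DAG (reorder needed).
Still a DAG? yes

Answer: yes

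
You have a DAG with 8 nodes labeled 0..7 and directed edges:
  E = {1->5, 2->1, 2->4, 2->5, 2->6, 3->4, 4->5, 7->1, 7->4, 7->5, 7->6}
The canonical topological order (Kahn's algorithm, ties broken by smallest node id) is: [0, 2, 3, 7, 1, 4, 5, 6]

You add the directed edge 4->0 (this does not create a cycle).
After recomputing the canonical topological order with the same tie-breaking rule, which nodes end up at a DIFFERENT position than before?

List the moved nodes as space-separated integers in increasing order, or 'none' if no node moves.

Answer: 0 1 2 3 4 7

Derivation:
Old toposort: [0, 2, 3, 7, 1, 4, 5, 6]
Added edge 4->0
Recompute Kahn (smallest-id tiebreak):
  initial in-degrees: [1, 2, 0, 0, 3, 4, 2, 0]
  ready (indeg=0): [2, 3, 7]
  pop 2: indeg[1]->1; indeg[4]->2; indeg[5]->3; indeg[6]->1 | ready=[3, 7] | order so far=[2]
  pop 3: indeg[4]->1 | ready=[7] | order so far=[2, 3]
  pop 7: indeg[1]->0; indeg[4]->0; indeg[5]->2; indeg[6]->0 | ready=[1, 4, 6] | order so far=[2, 3, 7]
  pop 1: indeg[5]->1 | ready=[4, 6] | order so far=[2, 3, 7, 1]
  pop 4: indeg[0]->0; indeg[5]->0 | ready=[0, 5, 6] | order so far=[2, 3, 7, 1, 4]
  pop 0: no out-edges | ready=[5, 6] | order so far=[2, 3, 7, 1, 4, 0]
  pop 5: no out-edges | ready=[6] | order so far=[2, 3, 7, 1, 4, 0, 5]
  pop 6: no out-edges | ready=[] | order so far=[2, 3, 7, 1, 4, 0, 5, 6]
New canonical toposort: [2, 3, 7, 1, 4, 0, 5, 6]
Compare positions:
  Node 0: index 0 -> 5 (moved)
  Node 1: index 4 -> 3 (moved)
  Node 2: index 1 -> 0 (moved)
  Node 3: index 2 -> 1 (moved)
  Node 4: index 5 -> 4 (moved)
  Node 5: index 6 -> 6 (same)
  Node 6: index 7 -> 7 (same)
  Node 7: index 3 -> 2 (moved)
Nodes that changed position: 0 1 2 3 4 7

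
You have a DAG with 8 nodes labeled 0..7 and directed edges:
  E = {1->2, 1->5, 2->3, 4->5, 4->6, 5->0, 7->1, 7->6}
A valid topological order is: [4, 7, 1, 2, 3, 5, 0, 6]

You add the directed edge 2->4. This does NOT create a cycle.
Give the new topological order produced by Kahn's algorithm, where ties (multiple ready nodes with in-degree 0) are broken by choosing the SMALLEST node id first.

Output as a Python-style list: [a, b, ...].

Old toposort: [4, 7, 1, 2, 3, 5, 0, 6]
Added edge: 2->4
Position of 2 (3) > position of 4 (0). Must reorder: 2 must now come before 4.
Run Kahn's algorithm (break ties by smallest node id):
  initial in-degrees: [1, 1, 1, 1, 1, 2, 2, 0]
  ready (indeg=0): [7]
  pop 7: indeg[1]->0; indeg[6]->1 | ready=[1] | order so far=[7]
  pop 1: indeg[2]->0; indeg[5]->1 | ready=[2] | order so far=[7, 1]
  pop 2: indeg[3]->0; indeg[4]->0 | ready=[3, 4] | order so far=[7, 1, 2]
  pop 3: no out-edges | ready=[4] | order so far=[7, 1, 2, 3]
  pop 4: indeg[5]->0; indeg[6]->0 | ready=[5, 6] | order so far=[7, 1, 2, 3, 4]
  pop 5: indeg[0]->0 | ready=[0, 6] | order so far=[7, 1, 2, 3, 4, 5]
  pop 0: no out-edges | ready=[6] | order so far=[7, 1, 2, 3, 4, 5, 0]
  pop 6: no out-edges | ready=[] | order so far=[7, 1, 2, 3, 4, 5, 0, 6]
  Result: [7, 1, 2, 3, 4, 5, 0, 6]

Answer: [7, 1, 2, 3, 4, 5, 0, 6]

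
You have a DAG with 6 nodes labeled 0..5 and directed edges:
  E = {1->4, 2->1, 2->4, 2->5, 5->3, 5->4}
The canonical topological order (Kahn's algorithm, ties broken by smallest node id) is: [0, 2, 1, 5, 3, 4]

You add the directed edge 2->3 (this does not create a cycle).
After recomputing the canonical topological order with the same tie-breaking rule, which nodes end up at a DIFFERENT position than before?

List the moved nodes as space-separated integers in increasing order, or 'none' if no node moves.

Answer: none

Derivation:
Old toposort: [0, 2, 1, 5, 3, 4]
Added edge 2->3
Recompute Kahn (smallest-id tiebreak):
  initial in-degrees: [0, 1, 0, 2, 3, 1]
  ready (indeg=0): [0, 2]
  pop 0: no out-edges | ready=[2] | order so far=[0]
  pop 2: indeg[1]->0; indeg[3]->1; indeg[4]->2; indeg[5]->0 | ready=[1, 5] | order so far=[0, 2]
  pop 1: indeg[4]->1 | ready=[5] | order so far=[0, 2, 1]
  pop 5: indeg[3]->0; indeg[4]->0 | ready=[3, 4] | order so far=[0, 2, 1, 5]
  pop 3: no out-edges | ready=[4] | order so far=[0, 2, 1, 5, 3]
  pop 4: no out-edges | ready=[] | order so far=[0, 2, 1, 5, 3, 4]
New canonical toposort: [0, 2, 1, 5, 3, 4]
Compare positions:
  Node 0: index 0 -> 0 (same)
  Node 1: index 2 -> 2 (same)
  Node 2: index 1 -> 1 (same)
  Node 3: index 4 -> 4 (same)
  Node 4: index 5 -> 5 (same)
  Node 5: index 3 -> 3 (same)
Nodes that changed position: none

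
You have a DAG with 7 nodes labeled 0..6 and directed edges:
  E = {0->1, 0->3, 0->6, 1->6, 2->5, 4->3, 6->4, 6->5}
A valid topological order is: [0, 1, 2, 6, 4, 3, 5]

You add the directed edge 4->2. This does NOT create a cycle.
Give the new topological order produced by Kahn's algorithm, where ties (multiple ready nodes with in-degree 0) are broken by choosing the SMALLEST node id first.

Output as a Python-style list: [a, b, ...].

Old toposort: [0, 1, 2, 6, 4, 3, 5]
Added edge: 4->2
Position of 4 (4) > position of 2 (2). Must reorder: 4 must now come before 2.
Run Kahn's algorithm (break ties by smallest node id):
  initial in-degrees: [0, 1, 1, 2, 1, 2, 2]
  ready (indeg=0): [0]
  pop 0: indeg[1]->0; indeg[3]->1; indeg[6]->1 | ready=[1] | order so far=[0]
  pop 1: indeg[6]->0 | ready=[6] | order so far=[0, 1]
  pop 6: indeg[4]->0; indeg[5]->1 | ready=[4] | order so far=[0, 1, 6]
  pop 4: indeg[2]->0; indeg[3]->0 | ready=[2, 3] | order so far=[0, 1, 6, 4]
  pop 2: indeg[5]->0 | ready=[3, 5] | order so far=[0, 1, 6, 4, 2]
  pop 3: no out-edges | ready=[5] | order so far=[0, 1, 6, 4, 2, 3]
  pop 5: no out-edges | ready=[] | order so far=[0, 1, 6, 4, 2, 3, 5]
  Result: [0, 1, 6, 4, 2, 3, 5]

Answer: [0, 1, 6, 4, 2, 3, 5]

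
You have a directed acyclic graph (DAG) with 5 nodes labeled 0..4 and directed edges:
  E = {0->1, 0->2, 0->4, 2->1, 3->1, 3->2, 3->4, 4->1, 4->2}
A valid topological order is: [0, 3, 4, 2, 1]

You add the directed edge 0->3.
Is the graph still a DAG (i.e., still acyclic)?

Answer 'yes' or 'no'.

Answer: yes

Derivation:
Given toposort: [0, 3, 4, 2, 1]
Position of 0: index 0; position of 3: index 1
New edge 0->3: forward
Forward edge: respects the existing order. Still a DAG, same toposort still valid.
Still a DAG? yes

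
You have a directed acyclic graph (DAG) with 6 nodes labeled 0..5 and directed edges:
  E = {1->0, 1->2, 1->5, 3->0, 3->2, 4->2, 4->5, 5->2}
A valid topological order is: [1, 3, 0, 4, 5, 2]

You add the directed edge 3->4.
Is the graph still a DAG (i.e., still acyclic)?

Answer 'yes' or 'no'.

Given toposort: [1, 3, 0, 4, 5, 2]
Position of 3: index 1; position of 4: index 3
New edge 3->4: forward
Forward edge: respects the existing order. Still a DAG, same toposort still valid.
Still a DAG? yes

Answer: yes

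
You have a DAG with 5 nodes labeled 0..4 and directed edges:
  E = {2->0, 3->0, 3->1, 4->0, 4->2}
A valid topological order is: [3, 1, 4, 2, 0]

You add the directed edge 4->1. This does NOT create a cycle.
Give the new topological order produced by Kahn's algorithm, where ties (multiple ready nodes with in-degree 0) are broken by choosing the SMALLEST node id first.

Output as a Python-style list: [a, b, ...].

Answer: [3, 4, 1, 2, 0]

Derivation:
Old toposort: [3, 1, 4, 2, 0]
Added edge: 4->1
Position of 4 (2) > position of 1 (1). Must reorder: 4 must now come before 1.
Run Kahn's algorithm (break ties by smallest node id):
  initial in-degrees: [3, 2, 1, 0, 0]
  ready (indeg=0): [3, 4]
  pop 3: indeg[0]->2; indeg[1]->1 | ready=[4] | order so far=[3]
  pop 4: indeg[0]->1; indeg[1]->0; indeg[2]->0 | ready=[1, 2] | order so far=[3, 4]
  pop 1: no out-edges | ready=[2] | order so far=[3, 4, 1]
  pop 2: indeg[0]->0 | ready=[0] | order so far=[3, 4, 1, 2]
  pop 0: no out-edges | ready=[] | order so far=[3, 4, 1, 2, 0]
  Result: [3, 4, 1, 2, 0]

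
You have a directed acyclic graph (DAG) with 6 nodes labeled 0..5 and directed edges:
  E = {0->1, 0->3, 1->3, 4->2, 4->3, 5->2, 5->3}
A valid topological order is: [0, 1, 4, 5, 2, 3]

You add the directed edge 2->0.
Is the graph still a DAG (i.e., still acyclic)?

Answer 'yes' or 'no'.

Answer: yes

Derivation:
Given toposort: [0, 1, 4, 5, 2, 3]
Position of 2: index 4; position of 0: index 0
New edge 2->0: backward (u after v in old order)
Backward edge: old toposort is now invalid. Check if this creates a cycle.
Does 0 already reach 2? Reachable from 0: [0, 1, 3]. NO -> still a DAG (reorder needed).
Still a DAG? yes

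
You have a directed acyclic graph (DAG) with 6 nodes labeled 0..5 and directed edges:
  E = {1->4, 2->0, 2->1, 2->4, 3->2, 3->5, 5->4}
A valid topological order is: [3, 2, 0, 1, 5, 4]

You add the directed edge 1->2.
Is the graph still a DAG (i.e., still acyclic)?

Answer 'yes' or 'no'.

Answer: no

Derivation:
Given toposort: [3, 2, 0, 1, 5, 4]
Position of 1: index 3; position of 2: index 1
New edge 1->2: backward (u after v in old order)
Backward edge: old toposort is now invalid. Check if this creates a cycle.
Does 2 already reach 1? Reachable from 2: [0, 1, 2, 4]. YES -> cycle!
Still a DAG? no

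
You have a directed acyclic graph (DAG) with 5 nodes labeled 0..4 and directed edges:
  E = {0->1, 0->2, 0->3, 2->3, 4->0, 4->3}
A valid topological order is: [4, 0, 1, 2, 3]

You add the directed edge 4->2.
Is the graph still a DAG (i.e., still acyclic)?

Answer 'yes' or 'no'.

Answer: yes

Derivation:
Given toposort: [4, 0, 1, 2, 3]
Position of 4: index 0; position of 2: index 3
New edge 4->2: forward
Forward edge: respects the existing order. Still a DAG, same toposort still valid.
Still a DAG? yes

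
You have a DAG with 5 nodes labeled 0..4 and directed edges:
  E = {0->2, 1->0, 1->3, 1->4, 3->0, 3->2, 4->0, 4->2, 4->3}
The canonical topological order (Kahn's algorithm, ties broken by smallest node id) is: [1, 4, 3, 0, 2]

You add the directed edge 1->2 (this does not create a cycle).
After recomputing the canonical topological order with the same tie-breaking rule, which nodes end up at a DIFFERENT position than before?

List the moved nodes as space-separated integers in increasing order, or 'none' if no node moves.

Answer: none

Derivation:
Old toposort: [1, 4, 3, 0, 2]
Added edge 1->2
Recompute Kahn (smallest-id tiebreak):
  initial in-degrees: [3, 0, 4, 2, 1]
  ready (indeg=0): [1]
  pop 1: indeg[0]->2; indeg[2]->3; indeg[3]->1; indeg[4]->0 | ready=[4] | order so far=[1]
  pop 4: indeg[0]->1; indeg[2]->2; indeg[3]->0 | ready=[3] | order so far=[1, 4]
  pop 3: indeg[0]->0; indeg[2]->1 | ready=[0] | order so far=[1, 4, 3]
  pop 0: indeg[2]->0 | ready=[2] | order so far=[1, 4, 3, 0]
  pop 2: no out-edges | ready=[] | order so far=[1, 4, 3, 0, 2]
New canonical toposort: [1, 4, 3, 0, 2]
Compare positions:
  Node 0: index 3 -> 3 (same)
  Node 1: index 0 -> 0 (same)
  Node 2: index 4 -> 4 (same)
  Node 3: index 2 -> 2 (same)
  Node 4: index 1 -> 1 (same)
Nodes that changed position: none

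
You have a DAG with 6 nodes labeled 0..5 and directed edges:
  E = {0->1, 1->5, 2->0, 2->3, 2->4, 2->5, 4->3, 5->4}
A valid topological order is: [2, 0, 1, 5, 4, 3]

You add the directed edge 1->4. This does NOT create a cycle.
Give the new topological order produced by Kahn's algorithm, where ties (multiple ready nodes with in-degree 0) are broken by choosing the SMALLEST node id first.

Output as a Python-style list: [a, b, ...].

Old toposort: [2, 0, 1, 5, 4, 3]
Added edge: 1->4
Position of 1 (2) < position of 4 (4). Old order still valid.
Run Kahn's algorithm (break ties by smallest node id):
  initial in-degrees: [1, 1, 0, 2, 3, 2]
  ready (indeg=0): [2]
  pop 2: indeg[0]->0; indeg[3]->1; indeg[4]->2; indeg[5]->1 | ready=[0] | order so far=[2]
  pop 0: indeg[1]->0 | ready=[1] | order so far=[2, 0]
  pop 1: indeg[4]->1; indeg[5]->0 | ready=[5] | order so far=[2, 0, 1]
  pop 5: indeg[4]->0 | ready=[4] | order so far=[2, 0, 1, 5]
  pop 4: indeg[3]->0 | ready=[3] | order so far=[2, 0, 1, 5, 4]
  pop 3: no out-edges | ready=[] | order so far=[2, 0, 1, 5, 4, 3]
  Result: [2, 0, 1, 5, 4, 3]

Answer: [2, 0, 1, 5, 4, 3]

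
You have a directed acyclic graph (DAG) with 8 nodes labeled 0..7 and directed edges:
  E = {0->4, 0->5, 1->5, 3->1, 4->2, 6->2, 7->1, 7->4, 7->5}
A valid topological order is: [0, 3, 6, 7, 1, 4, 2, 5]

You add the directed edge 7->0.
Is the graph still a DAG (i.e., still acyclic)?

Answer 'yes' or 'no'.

Answer: yes

Derivation:
Given toposort: [0, 3, 6, 7, 1, 4, 2, 5]
Position of 7: index 3; position of 0: index 0
New edge 7->0: backward (u after v in old order)
Backward edge: old toposort is now invalid. Check if this creates a cycle.
Does 0 already reach 7? Reachable from 0: [0, 2, 4, 5]. NO -> still a DAG (reorder needed).
Still a DAG? yes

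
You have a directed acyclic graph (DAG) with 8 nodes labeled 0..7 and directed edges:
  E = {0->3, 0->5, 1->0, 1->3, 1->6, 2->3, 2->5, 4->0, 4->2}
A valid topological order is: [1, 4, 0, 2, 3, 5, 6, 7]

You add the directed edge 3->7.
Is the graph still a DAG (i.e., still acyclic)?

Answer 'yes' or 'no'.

Answer: yes

Derivation:
Given toposort: [1, 4, 0, 2, 3, 5, 6, 7]
Position of 3: index 4; position of 7: index 7
New edge 3->7: forward
Forward edge: respects the existing order. Still a DAG, same toposort still valid.
Still a DAG? yes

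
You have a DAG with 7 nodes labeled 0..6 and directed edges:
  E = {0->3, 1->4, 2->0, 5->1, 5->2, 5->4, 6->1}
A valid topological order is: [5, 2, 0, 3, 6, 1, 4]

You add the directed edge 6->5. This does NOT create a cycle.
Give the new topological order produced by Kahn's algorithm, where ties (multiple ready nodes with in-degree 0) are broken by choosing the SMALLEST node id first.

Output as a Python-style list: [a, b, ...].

Old toposort: [5, 2, 0, 3, 6, 1, 4]
Added edge: 6->5
Position of 6 (4) > position of 5 (0). Must reorder: 6 must now come before 5.
Run Kahn's algorithm (break ties by smallest node id):
  initial in-degrees: [1, 2, 1, 1, 2, 1, 0]
  ready (indeg=0): [6]
  pop 6: indeg[1]->1; indeg[5]->0 | ready=[5] | order so far=[6]
  pop 5: indeg[1]->0; indeg[2]->0; indeg[4]->1 | ready=[1, 2] | order so far=[6, 5]
  pop 1: indeg[4]->0 | ready=[2, 4] | order so far=[6, 5, 1]
  pop 2: indeg[0]->0 | ready=[0, 4] | order so far=[6, 5, 1, 2]
  pop 0: indeg[3]->0 | ready=[3, 4] | order so far=[6, 5, 1, 2, 0]
  pop 3: no out-edges | ready=[4] | order so far=[6, 5, 1, 2, 0, 3]
  pop 4: no out-edges | ready=[] | order so far=[6, 5, 1, 2, 0, 3, 4]
  Result: [6, 5, 1, 2, 0, 3, 4]

Answer: [6, 5, 1, 2, 0, 3, 4]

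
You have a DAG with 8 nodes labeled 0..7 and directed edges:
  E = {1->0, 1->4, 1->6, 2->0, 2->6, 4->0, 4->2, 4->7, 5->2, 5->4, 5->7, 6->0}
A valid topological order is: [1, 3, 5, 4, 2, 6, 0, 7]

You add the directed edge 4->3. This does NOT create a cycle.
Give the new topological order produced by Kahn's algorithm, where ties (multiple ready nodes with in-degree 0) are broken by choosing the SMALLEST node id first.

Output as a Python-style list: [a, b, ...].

Old toposort: [1, 3, 5, 4, 2, 6, 0, 7]
Added edge: 4->3
Position of 4 (3) > position of 3 (1). Must reorder: 4 must now come before 3.
Run Kahn's algorithm (break ties by smallest node id):
  initial in-degrees: [4, 0, 2, 1, 2, 0, 2, 2]
  ready (indeg=0): [1, 5]
  pop 1: indeg[0]->3; indeg[4]->1; indeg[6]->1 | ready=[5] | order so far=[1]
  pop 5: indeg[2]->1; indeg[4]->0; indeg[7]->1 | ready=[4] | order so far=[1, 5]
  pop 4: indeg[0]->2; indeg[2]->0; indeg[3]->0; indeg[7]->0 | ready=[2, 3, 7] | order so far=[1, 5, 4]
  pop 2: indeg[0]->1; indeg[6]->0 | ready=[3, 6, 7] | order so far=[1, 5, 4, 2]
  pop 3: no out-edges | ready=[6, 7] | order so far=[1, 5, 4, 2, 3]
  pop 6: indeg[0]->0 | ready=[0, 7] | order so far=[1, 5, 4, 2, 3, 6]
  pop 0: no out-edges | ready=[7] | order so far=[1, 5, 4, 2, 3, 6, 0]
  pop 7: no out-edges | ready=[] | order so far=[1, 5, 4, 2, 3, 6, 0, 7]
  Result: [1, 5, 4, 2, 3, 6, 0, 7]

Answer: [1, 5, 4, 2, 3, 6, 0, 7]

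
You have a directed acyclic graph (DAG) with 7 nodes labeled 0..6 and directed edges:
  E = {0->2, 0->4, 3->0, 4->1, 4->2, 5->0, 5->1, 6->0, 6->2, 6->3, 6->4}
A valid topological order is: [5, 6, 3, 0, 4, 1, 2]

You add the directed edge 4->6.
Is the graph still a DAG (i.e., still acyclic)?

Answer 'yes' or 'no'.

Given toposort: [5, 6, 3, 0, 4, 1, 2]
Position of 4: index 4; position of 6: index 1
New edge 4->6: backward (u after v in old order)
Backward edge: old toposort is now invalid. Check if this creates a cycle.
Does 6 already reach 4? Reachable from 6: [0, 1, 2, 3, 4, 6]. YES -> cycle!
Still a DAG? no

Answer: no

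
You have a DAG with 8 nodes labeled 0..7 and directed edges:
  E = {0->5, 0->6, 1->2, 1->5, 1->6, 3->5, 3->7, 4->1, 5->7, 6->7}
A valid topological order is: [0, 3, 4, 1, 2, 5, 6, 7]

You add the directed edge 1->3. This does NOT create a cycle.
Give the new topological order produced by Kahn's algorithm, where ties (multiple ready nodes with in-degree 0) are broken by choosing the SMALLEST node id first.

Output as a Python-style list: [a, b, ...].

Answer: [0, 4, 1, 2, 3, 5, 6, 7]

Derivation:
Old toposort: [0, 3, 4, 1, 2, 5, 6, 7]
Added edge: 1->3
Position of 1 (3) > position of 3 (1). Must reorder: 1 must now come before 3.
Run Kahn's algorithm (break ties by smallest node id):
  initial in-degrees: [0, 1, 1, 1, 0, 3, 2, 3]
  ready (indeg=0): [0, 4]
  pop 0: indeg[5]->2; indeg[6]->1 | ready=[4] | order so far=[0]
  pop 4: indeg[1]->0 | ready=[1] | order so far=[0, 4]
  pop 1: indeg[2]->0; indeg[3]->0; indeg[5]->1; indeg[6]->0 | ready=[2, 3, 6] | order so far=[0, 4, 1]
  pop 2: no out-edges | ready=[3, 6] | order so far=[0, 4, 1, 2]
  pop 3: indeg[5]->0; indeg[7]->2 | ready=[5, 6] | order so far=[0, 4, 1, 2, 3]
  pop 5: indeg[7]->1 | ready=[6] | order so far=[0, 4, 1, 2, 3, 5]
  pop 6: indeg[7]->0 | ready=[7] | order so far=[0, 4, 1, 2, 3, 5, 6]
  pop 7: no out-edges | ready=[] | order so far=[0, 4, 1, 2, 3, 5, 6, 7]
  Result: [0, 4, 1, 2, 3, 5, 6, 7]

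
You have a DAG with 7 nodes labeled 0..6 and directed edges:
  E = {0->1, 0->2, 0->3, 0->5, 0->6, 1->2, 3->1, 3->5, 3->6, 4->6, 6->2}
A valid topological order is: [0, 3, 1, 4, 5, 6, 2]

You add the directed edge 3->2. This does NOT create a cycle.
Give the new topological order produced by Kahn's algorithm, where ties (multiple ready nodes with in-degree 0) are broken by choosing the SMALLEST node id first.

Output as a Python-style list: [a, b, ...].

Old toposort: [0, 3, 1, 4, 5, 6, 2]
Added edge: 3->2
Position of 3 (1) < position of 2 (6). Old order still valid.
Run Kahn's algorithm (break ties by smallest node id):
  initial in-degrees: [0, 2, 4, 1, 0, 2, 3]
  ready (indeg=0): [0, 4]
  pop 0: indeg[1]->1; indeg[2]->3; indeg[3]->0; indeg[5]->1; indeg[6]->2 | ready=[3, 4] | order so far=[0]
  pop 3: indeg[1]->0; indeg[2]->2; indeg[5]->0; indeg[6]->1 | ready=[1, 4, 5] | order so far=[0, 3]
  pop 1: indeg[2]->1 | ready=[4, 5] | order so far=[0, 3, 1]
  pop 4: indeg[6]->0 | ready=[5, 6] | order so far=[0, 3, 1, 4]
  pop 5: no out-edges | ready=[6] | order so far=[0, 3, 1, 4, 5]
  pop 6: indeg[2]->0 | ready=[2] | order so far=[0, 3, 1, 4, 5, 6]
  pop 2: no out-edges | ready=[] | order so far=[0, 3, 1, 4, 5, 6, 2]
  Result: [0, 3, 1, 4, 5, 6, 2]

Answer: [0, 3, 1, 4, 5, 6, 2]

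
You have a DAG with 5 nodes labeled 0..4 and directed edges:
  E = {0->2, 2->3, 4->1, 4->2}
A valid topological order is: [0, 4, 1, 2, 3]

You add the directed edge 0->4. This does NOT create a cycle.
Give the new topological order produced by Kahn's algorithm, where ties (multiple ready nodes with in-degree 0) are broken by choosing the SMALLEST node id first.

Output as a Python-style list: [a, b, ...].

Old toposort: [0, 4, 1, 2, 3]
Added edge: 0->4
Position of 0 (0) < position of 4 (1). Old order still valid.
Run Kahn's algorithm (break ties by smallest node id):
  initial in-degrees: [0, 1, 2, 1, 1]
  ready (indeg=0): [0]
  pop 0: indeg[2]->1; indeg[4]->0 | ready=[4] | order so far=[0]
  pop 4: indeg[1]->0; indeg[2]->0 | ready=[1, 2] | order so far=[0, 4]
  pop 1: no out-edges | ready=[2] | order so far=[0, 4, 1]
  pop 2: indeg[3]->0 | ready=[3] | order so far=[0, 4, 1, 2]
  pop 3: no out-edges | ready=[] | order so far=[0, 4, 1, 2, 3]
  Result: [0, 4, 1, 2, 3]

Answer: [0, 4, 1, 2, 3]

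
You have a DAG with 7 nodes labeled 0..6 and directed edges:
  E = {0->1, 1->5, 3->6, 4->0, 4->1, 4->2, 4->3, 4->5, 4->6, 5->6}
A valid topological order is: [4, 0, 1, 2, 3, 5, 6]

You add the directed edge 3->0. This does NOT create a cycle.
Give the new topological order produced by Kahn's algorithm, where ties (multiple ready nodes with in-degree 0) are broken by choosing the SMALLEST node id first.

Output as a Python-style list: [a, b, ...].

Old toposort: [4, 0, 1, 2, 3, 5, 6]
Added edge: 3->0
Position of 3 (4) > position of 0 (1). Must reorder: 3 must now come before 0.
Run Kahn's algorithm (break ties by smallest node id):
  initial in-degrees: [2, 2, 1, 1, 0, 2, 3]
  ready (indeg=0): [4]
  pop 4: indeg[0]->1; indeg[1]->1; indeg[2]->0; indeg[3]->0; indeg[5]->1; indeg[6]->2 | ready=[2, 3] | order so far=[4]
  pop 2: no out-edges | ready=[3] | order so far=[4, 2]
  pop 3: indeg[0]->0; indeg[6]->1 | ready=[0] | order so far=[4, 2, 3]
  pop 0: indeg[1]->0 | ready=[1] | order so far=[4, 2, 3, 0]
  pop 1: indeg[5]->0 | ready=[5] | order so far=[4, 2, 3, 0, 1]
  pop 5: indeg[6]->0 | ready=[6] | order so far=[4, 2, 3, 0, 1, 5]
  pop 6: no out-edges | ready=[] | order so far=[4, 2, 3, 0, 1, 5, 6]
  Result: [4, 2, 3, 0, 1, 5, 6]

Answer: [4, 2, 3, 0, 1, 5, 6]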